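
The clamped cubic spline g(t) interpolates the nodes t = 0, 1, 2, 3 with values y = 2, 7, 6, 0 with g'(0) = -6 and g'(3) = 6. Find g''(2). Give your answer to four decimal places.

-14.4000

Let σ_i = g''(x_i). Step sizes h_i = 1, 1, 1; slopes of the chords Δ_i = (y_(i+1) - y_i)/h_i = 5, -1, -6.
  1·σ_0 + 4·σ_1 + 1·σ_2 = 6(Δ_1 - Δ_0) = -36
  1·σ_1 + 4·σ_2 + 1·σ_3 = 6(Δ_2 - Δ_1) = -30
Clamped end conditions give two more equations: 2h_0·σ_0 + h_0·σ_1 = 6(Δ_0 - g'(0)) = 66 and h_2·σ_2 + 2h_2·σ_3 = 6(g'(3) - Δ_2) = 72.
Solving the tridiagonal system: σ_0 = 204/5, σ_1 = -78/5, σ_2 = -72/5, σ_3 = 216/5.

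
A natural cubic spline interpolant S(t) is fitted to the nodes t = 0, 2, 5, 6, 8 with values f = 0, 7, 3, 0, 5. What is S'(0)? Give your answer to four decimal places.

Put M_i = S'' at the i-th knot. Here h = (2, 3, 1, 2) and Δ = (7/2, -4/3, -3, 5/2), so the interior equations h_(i-1)·M_(i-1) + 2(h_(i-1)+h_i)·M_i + h_i·M_(i+1) = 6(Δ_i − Δ_(i-1)) read
  2·M_0 + 10·M_1 + 3·M_2 = 6(Δ_1 - Δ_0) = -29
  3·M_1 + 8·M_2 + 1·M_3 = 6(Δ_2 - Δ_1) = -10
  1·M_2 + 6·M_3 + 2·M_4 = 6(Δ_3 - Δ_2) = 33
Natural end conditions: M_0 = M_4 = 0.
Hence M_0 = 0, M_1 = -271/104, M_2 = -51/52, M_3 = 589/104, M_4 = 0.
On [0, 2], S'(t) = b_0 + 2c_0·t + 3d_0·t² with b_0 = Δ_0 - h_0(2M_0 + M_1)/6 = 1363/312, c_0 = M_0/2 = 0, d_0 = (M_1 - M_0)/(6h_0) = -271/1248. So S'(0) = 1363/312.

4.3686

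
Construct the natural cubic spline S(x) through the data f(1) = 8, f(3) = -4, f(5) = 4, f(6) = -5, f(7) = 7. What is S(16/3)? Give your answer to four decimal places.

0.6155

With σ_i denoting the second derivative at x_i, h_i = 2, 2, 1, 1, and Δ_i = (y_(i+1) − y_i)/h_i = -6, 4, -9, 12:
  2·σ_0 + 8·σ_1 + 2·σ_2 = 6(Δ_1 - Δ_0) = 60
  2·σ_1 + 6·σ_2 + 1·σ_3 = 6(Δ_2 - Δ_1) = -78
  1·σ_2 + 4·σ_3 + 1·σ_4 = 6(Δ_3 - Δ_2) = 126
Natural end conditions: σ_0 = σ_4 = 0.
Solving the tridiagonal system: σ_0 = 0, σ_1 = 94/7, σ_2 = -166/7, σ_3 = 262/7, σ_4 = 0.
On [5, 6], S(x) = 4 - 22/3·(x - 5) - 83/7·(x - 5)² + 214/21·(x - 5)³.
With (x - 5) = 1/3: S(16/3) = 349/567.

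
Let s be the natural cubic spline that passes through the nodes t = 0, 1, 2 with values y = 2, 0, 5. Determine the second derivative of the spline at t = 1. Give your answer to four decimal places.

Let M_i = s''(x_i). Step sizes h_i = 1, 1; slopes of the chords Δ_i = (y_(i+1) - y_i)/h_i = -2, 5.
  1·M_0 + 4·M_1 + 1·M_2 = 6(Δ_1 - Δ_0) = 42
Natural end conditions: M_0 = M_2 = 0.
Solving the tridiagonal system: M_0 = 0, M_1 = 21/2, M_2 = 0.

10.5000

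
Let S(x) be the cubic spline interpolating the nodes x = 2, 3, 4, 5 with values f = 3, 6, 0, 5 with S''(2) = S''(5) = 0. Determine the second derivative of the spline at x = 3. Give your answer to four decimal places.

-18.8000

Put M_i = S'' at the i-th knot. Here h = (1, 1, 1) and Δ = (3, -6, 5), so the interior equations h_(i-1)·M_(i-1) + 2(h_(i-1)+h_i)·M_i + h_i·M_(i+1) = 6(Δ_i − Δ_(i-1)) read
  1·M_0 + 4·M_1 + 1·M_2 = 6(Δ_1 - Δ_0) = -54
  1·M_1 + 4·M_2 + 1·M_3 = 6(Δ_2 - Δ_1) = 66
Natural end conditions: M_0 = M_3 = 0.
Solving: M_0 = 0, M_1 = -94/5, M_2 = 106/5, M_3 = 0.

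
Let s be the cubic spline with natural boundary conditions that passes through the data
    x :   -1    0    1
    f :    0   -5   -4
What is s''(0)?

9

Put M_i = s'' at the i-th knot. Here h = (1, 1) and Δ = (-5, 1), so the interior equations h_(i-1)·M_(i-1) + 2(h_(i-1)+h_i)·M_i + h_i·M_(i+1) = 6(Δ_i − Δ_(i-1)) read
  1·M_0 + 4·M_1 + 1·M_2 = 6(Δ_1 - Δ_0) = 36
Natural end conditions: M_0 = M_2 = 0.
Forward elimination and back-substitution give M_0 = 0, M_1 = 9, M_2 = 0.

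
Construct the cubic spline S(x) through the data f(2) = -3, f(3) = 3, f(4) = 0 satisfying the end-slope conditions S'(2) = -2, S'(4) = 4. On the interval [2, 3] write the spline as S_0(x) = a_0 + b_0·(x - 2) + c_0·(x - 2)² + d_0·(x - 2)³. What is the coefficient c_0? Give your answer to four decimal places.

Write m_i for S''(x_i). With h_i = 1, 1 and divided differences Δ_i = 6, -3, the continuity of S' gives the tridiagonal system
  1·m_0 + 4·m_1 + 1·m_2 = 6(Δ_1 - Δ_0) = -54
Clamped end conditions give two more equations: 2h_0·m_0 + h_0·m_1 = 6(Δ_0 - S'(2)) = 48 and h_1·m_1 + 2h_1·m_2 = 6(S'(4) - Δ_1) = 42.
Solving: m_0 = 81/2, m_1 = -33, m_2 = 75/2.
On [2, 3], with S_0(x) = a_0 + b_0·(x - 2) + c_0·(x - 2)² + d_0·(x - 2)³: c_0 = m_0/2 = 81/4, d_0 = (m_1 - m_0)/(6h_0) = -49/4, b_0 = Δ_0 - h_0(2m_0 + m_1)/6 = -2.

20.2500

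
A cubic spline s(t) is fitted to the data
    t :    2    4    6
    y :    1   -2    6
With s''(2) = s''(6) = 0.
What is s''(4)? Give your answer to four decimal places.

With M_i denoting the second derivative at x_i, h_i = 2, 2, and Δ_i = (y_(i+1) − y_i)/h_i = -3/2, 4:
  2·M_0 + 8·M_1 + 2·M_2 = 6(Δ_1 - Δ_0) = 33
Natural end conditions: M_0 = M_2 = 0.
Forward elimination and back-substitution give M_0 = 0, M_1 = 33/8, M_2 = 0.

4.1250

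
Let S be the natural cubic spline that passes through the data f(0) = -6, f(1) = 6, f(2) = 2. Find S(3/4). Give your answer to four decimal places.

With M_i denoting the second derivative at x_i, h_i = 1, 1, and Δ_i = (y_(i+1) − y_i)/h_i = 12, -4:
  1·M_0 + 4·M_1 + 1·M_2 = 6(Δ_1 - Δ_0) = -96
Natural end conditions: M_0 = M_2 = 0.
Forward elimination and back-substitution give M_0 = 0, M_1 = -24, M_2 = 0.
On [0, 1], S(t) = -6 + 16·t + 0·t² - 4·t³.
With t = 3/4: S(3/4) = 69/16.

4.3125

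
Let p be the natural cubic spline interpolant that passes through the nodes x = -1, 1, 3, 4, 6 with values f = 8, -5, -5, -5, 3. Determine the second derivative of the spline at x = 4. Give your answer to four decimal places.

Put σ_i = p'' at the i-th knot. Here h = (2, 2, 1, 2) and Δ = (-13/2, 0, 0, 4), so the interior equations h_(i-1)·σ_(i-1) + 2(h_(i-1)+h_i)·σ_i + h_i·σ_(i+1) = 6(Δ_i − Δ_(i-1)) read
  2·σ_0 + 8·σ_1 + 2·σ_2 = 6(Δ_1 - Δ_0) = 39
  2·σ_1 + 6·σ_2 + 1·σ_3 = 6(Δ_2 - Δ_1) = 0
  1·σ_2 + 6·σ_3 + 2·σ_4 = 6(Δ_3 - Δ_2) = 24
Natural end conditions: σ_0 = σ_4 = 0.
Solving the tridiagonal system: σ_0 = 0, σ_1 = 1413/256, σ_2 = -165/64, σ_3 = 567/128, σ_4 = 0.

4.4297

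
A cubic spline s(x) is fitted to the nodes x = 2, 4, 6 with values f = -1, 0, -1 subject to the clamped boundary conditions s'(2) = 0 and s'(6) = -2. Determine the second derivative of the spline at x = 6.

Write σ_i for s''(x_i). With h_i = 2, 2 and divided differences Δ_i = 1/2, -1/2, the continuity of s' gives the tridiagonal system
  2·σ_0 + 8·σ_1 + 2·σ_2 = 6(Δ_1 - Δ_0) = -6
Clamped end conditions give two more equations: 2h_0·σ_0 + h_0·σ_1 = 6(Δ_0 - s'(2)) = 3 and h_1·σ_1 + 2h_1·σ_2 = 6(s'(6) - Δ_1) = -9.
Hence σ_0 = 1, σ_1 = -1/2, σ_2 = -2.

-2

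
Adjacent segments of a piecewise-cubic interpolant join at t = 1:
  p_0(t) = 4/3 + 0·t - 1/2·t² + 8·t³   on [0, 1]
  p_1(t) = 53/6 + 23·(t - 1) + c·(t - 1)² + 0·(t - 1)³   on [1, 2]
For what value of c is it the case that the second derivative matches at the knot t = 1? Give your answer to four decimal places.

23.5000

p_0''(t) = -1 + 48·t, so p_0''(1) = 47. On the right, p_1''(1) = 2c, so c = 47/2.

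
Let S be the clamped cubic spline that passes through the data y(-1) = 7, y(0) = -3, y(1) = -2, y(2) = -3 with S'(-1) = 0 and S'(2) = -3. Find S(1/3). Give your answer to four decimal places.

With M_i denoting the second derivative at x_i, h_i = 1, 1, 1, and Δ_i = (y_(i+1) − y_i)/h_i = -10, 1, -1:
  1·M_0 + 4·M_1 + 1·M_2 = 6(Δ_1 - Δ_0) = 66
  1·M_1 + 4·M_2 + 1·M_3 = 6(Δ_2 - Δ_1) = -12
Clamped end conditions give two more equations: 2h_0·M_0 + h_0·M_1 = 6(Δ_0 - S'(-1)) = -60 and h_2·M_2 + 2h_2·M_3 = 6(S'(2) - Δ_2) = -12.
Forward elimination and back-substitution give M_0 = -226/5, M_1 = 152/5, M_2 = -52/5, M_3 = -4/5.
On [0, 1], S(t) = -3 - 37/5·t + 76/5·t² - 34/5·t³.
With t = 1/3: S(1/3) = -544/135.

-4.0296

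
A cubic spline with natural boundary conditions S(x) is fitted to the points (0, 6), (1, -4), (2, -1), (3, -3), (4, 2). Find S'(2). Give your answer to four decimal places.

Let M_i = S''(x_i). Step sizes h_i = 1, 1, 1, 1; slopes of the chords Δ_i = (y_(i+1) - y_i)/h_i = -10, 3, -2, 5.
  1·M_0 + 4·M_1 + 1·M_2 = 6(Δ_1 - Δ_0) = 78
  1·M_1 + 4·M_2 + 1·M_3 = 6(Δ_2 - Δ_1) = -30
  1·M_2 + 4·M_3 + 1·M_4 = 6(Δ_3 - Δ_2) = 42
Natural end conditions: M_0 = M_4 = 0.
Solving: M_0 = 0, M_1 = 333/14, M_2 = -120/7, M_3 = 207/14, M_4 = 0.
On [2, 3], S'(x) = b_2 + 2c_2·(x - 2) + 3d_2·(x - 2)² with b_2 = Δ_2 - h_2(2M_2 + M_3)/6 = 5/4, c_2 = M_2/2 = -60/7, d_2 = (M_3 - M_2)/(6h_2) = 149/28. So S'(2) = 5/4.

1.2500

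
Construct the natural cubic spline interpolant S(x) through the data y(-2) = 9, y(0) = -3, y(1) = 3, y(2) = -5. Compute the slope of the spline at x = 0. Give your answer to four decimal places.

4.7826

Let σ_i = S''(x_i). Step sizes h_i = 2, 1, 1; slopes of the chords Δ_i = (y_(i+1) - y_i)/h_i = -6, 6, -8.
  2·σ_0 + 6·σ_1 + 1·σ_2 = 6(Δ_1 - Δ_0) = 72
  1·σ_1 + 4·σ_2 + 1·σ_3 = 6(Δ_2 - Δ_1) = -84
Natural end conditions: σ_0 = σ_3 = 0.
Forward elimination and back-substitution give σ_0 = 0, σ_1 = 372/23, σ_2 = -576/23, σ_3 = 0.
On [0, 1], S'(x) = b_1 + 2c_1·x + 3d_1·x² with b_1 = Δ_1 - h_1(2σ_1 + σ_2)/6 = 110/23, c_1 = σ_1/2 = 186/23, d_1 = (σ_2 - σ_1)/(6h_1) = -158/23. So S'(0) = 110/23.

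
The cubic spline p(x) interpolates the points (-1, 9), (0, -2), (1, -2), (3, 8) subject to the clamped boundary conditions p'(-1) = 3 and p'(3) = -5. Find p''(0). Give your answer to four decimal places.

29.0909

With M_i denoting the second derivative at x_i, h_i = 1, 1, 2, and Δ_i = (y_(i+1) − y_i)/h_i = -11, 0, 5:
  1·M_0 + 4·M_1 + 1·M_2 = 6(Δ_1 - Δ_0) = 66
  1·M_1 + 6·M_2 + 2·M_3 = 6(Δ_2 - Δ_1) = 30
Clamped end conditions give two more equations: 2h_0·M_0 + h_0·M_1 = 6(Δ_0 - p'(-1)) = -84 and h_2·M_2 + 2h_2·M_3 = 6(p'(3) - Δ_2) = -60.
Hence M_0 = -622/11, M_1 = 320/11, M_2 = 68/11, M_3 = -199/11.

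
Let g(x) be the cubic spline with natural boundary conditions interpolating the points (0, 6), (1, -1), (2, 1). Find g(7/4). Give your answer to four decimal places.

-0.0273

Write σ_i for g''(x_i). With h_i = 1, 1 and divided differences Δ_i = -7, 2, the continuity of g' gives the tridiagonal system
  1·σ_0 + 4·σ_1 + 1·σ_2 = 6(Δ_1 - Δ_0) = 54
Natural end conditions: σ_0 = σ_2 = 0.
Forward elimination and back-substitution give σ_0 = 0, σ_1 = 27/2, σ_2 = 0.
On [1, 2], g(x) = -1 - 5/2·(x - 1) + 27/4·(x - 1)² - 9/4·(x - 1)³.
With (x - 1) = 3/4: g(7/4) = -7/256.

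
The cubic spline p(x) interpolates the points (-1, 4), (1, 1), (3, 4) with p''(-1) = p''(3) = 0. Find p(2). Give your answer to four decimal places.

Put σ_i = p'' at the i-th knot. Here h = (2, 2) and Δ = (-3/2, 3/2), so the interior equations h_(i-1)·σ_(i-1) + 2(h_(i-1)+h_i)·σ_i + h_i·σ_(i+1) = 6(Δ_i − Δ_(i-1)) read
  2·σ_0 + 8·σ_1 + 2·σ_2 = 6(Δ_1 - Δ_0) = 18
Natural end conditions: σ_0 = σ_2 = 0.
Solving the tridiagonal system: σ_0 = 0, σ_1 = 9/4, σ_2 = 0.
On [1, 3], p(x) = 1 + 0·(x - 1) + 9/8·(x - 1)² - 3/16·(x - 1)³.
With (x - 1) = 1: p(2) = 31/16.

1.9375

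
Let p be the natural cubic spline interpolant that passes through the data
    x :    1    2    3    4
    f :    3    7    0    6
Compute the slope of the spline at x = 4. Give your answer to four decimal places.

Let m_i = p''(x_i). Step sizes h_i = 1, 1, 1; slopes of the chords Δ_i = (y_(i+1) - y_i)/h_i = 4, -7, 6.
  1·m_0 + 4·m_1 + 1·m_2 = 6(Δ_1 - Δ_0) = -66
  1·m_1 + 4·m_2 + 1·m_3 = 6(Δ_2 - Δ_1) = 78
Natural end conditions: m_0 = m_3 = 0.
Hence m_0 = 0, m_1 = -114/5, m_2 = 126/5, m_3 = 0.
On [3, 4], p'(x) = b_2 + 2c_2·(x - 3) + 3d_2·(x - 3)² with b_2 = Δ_2 - h_2(2m_2 + m_3)/6 = -12/5, c_2 = m_2/2 = 63/5, d_2 = (m_3 - m_2)/(6h_2) = -21/5. So p'(4) = 51/5.

10.2000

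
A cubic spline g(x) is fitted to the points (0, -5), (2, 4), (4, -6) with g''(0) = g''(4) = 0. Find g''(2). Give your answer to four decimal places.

Put σ_i = g'' at the i-th knot. Here h = (2, 2) and Δ = (9/2, -5), so the interior equations h_(i-1)·σ_(i-1) + 2(h_(i-1)+h_i)·σ_i + h_i·σ_(i+1) = 6(Δ_i − Δ_(i-1)) read
  2·σ_0 + 8·σ_1 + 2·σ_2 = 6(Δ_1 - Δ_0) = -57
Natural end conditions: σ_0 = σ_2 = 0.
Solving the tridiagonal system: σ_0 = 0, σ_1 = -57/8, σ_2 = 0.

-7.1250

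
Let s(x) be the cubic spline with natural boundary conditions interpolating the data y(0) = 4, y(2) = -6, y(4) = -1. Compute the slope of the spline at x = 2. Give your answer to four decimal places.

-1.2500

With m_i denoting the second derivative at x_i, h_i = 2, 2, and Δ_i = (y_(i+1) − y_i)/h_i = -5, 5/2:
  2·m_0 + 8·m_1 + 2·m_2 = 6(Δ_1 - Δ_0) = 45
Natural end conditions: m_0 = m_2 = 0.
Forward elimination and back-substitution give m_0 = 0, m_1 = 45/8, m_2 = 0.
On [2, 4], s'(x) = b_1 + 2c_1·(x - 2) + 3d_1·(x - 2)² with b_1 = Δ_1 - h_1(2m_1 + m_2)/6 = -5/4, c_1 = m_1/2 = 45/16, d_1 = (m_2 - m_1)/(6h_1) = -15/32. So s'(2) = -5/4.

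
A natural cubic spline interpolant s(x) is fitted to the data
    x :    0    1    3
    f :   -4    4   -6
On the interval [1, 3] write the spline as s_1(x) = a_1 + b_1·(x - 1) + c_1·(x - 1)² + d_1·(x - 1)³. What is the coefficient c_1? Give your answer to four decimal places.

-6.5000

Put σ_i = s'' at the i-th knot. Here h = (1, 2) and Δ = (8, -5), so the interior equations h_(i-1)·σ_(i-1) + 2(h_(i-1)+h_i)·σ_i + h_i·σ_(i+1) = 6(Δ_i − Δ_(i-1)) read
  1·σ_0 + 6·σ_1 + 2·σ_2 = 6(Δ_1 - Δ_0) = -78
Natural end conditions: σ_0 = σ_2 = 0.
Forward elimination and back-substitution give σ_0 = 0, σ_1 = -13, σ_2 = 0.
On [1, 3], with s_1(x) = a_1 + b_1·(x - 1) + c_1·(x - 1)² + d_1·(x - 1)³: c_1 = σ_1/2 = -13/2, d_1 = (σ_2 - σ_1)/(6h_1) = 13/12, b_1 = Δ_1 - h_1(2σ_1 + σ_2)/6 = 11/3.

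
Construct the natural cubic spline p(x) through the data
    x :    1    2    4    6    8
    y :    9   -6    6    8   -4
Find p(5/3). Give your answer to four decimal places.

-2.4815

Put M_i = p'' at the i-th knot. Here h = (1, 2, 2, 2) and Δ = (-15, 6, 1, -6), so the interior equations h_(i-1)·M_(i-1) + 2(h_(i-1)+h_i)·M_i + h_i·M_(i+1) = 6(Δ_i − Δ_(i-1)) read
  1·M_0 + 6·M_1 + 2·M_2 = 6(Δ_1 - Δ_0) = 126
  2·M_1 + 8·M_2 + 2·M_3 = 6(Δ_2 - Δ_1) = -30
  2·M_2 + 8·M_3 + 2·M_4 = 6(Δ_3 - Δ_2) = -42
Natural end conditions: M_0 = M_4 = 0.
Solving: M_0 = 0, M_1 = 24, M_2 = -9, M_3 = -3, M_4 = 0.
On [1, 2], p(x) = 9 - 19·(x - 1) + 0·(x - 1)² + 4·(x - 1)³.
With (x - 1) = 2/3: p(5/3) = -67/27.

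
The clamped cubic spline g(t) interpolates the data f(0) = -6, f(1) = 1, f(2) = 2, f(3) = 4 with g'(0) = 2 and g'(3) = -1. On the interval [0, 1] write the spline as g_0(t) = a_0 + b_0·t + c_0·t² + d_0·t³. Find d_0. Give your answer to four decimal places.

Let m_i = g''(x_i). Step sizes h_i = 1, 1, 1; slopes of the chords Δ_i = (y_(i+1) - y_i)/h_i = 7, 1, 2.
  1·m_0 + 4·m_1 + 1·m_2 = 6(Δ_1 - Δ_0) = -36
  1·m_1 + 4·m_2 + 1·m_3 = 6(Δ_2 - Δ_1) = 6
Clamped end conditions give two more equations: 2h_0·m_0 + h_0·m_1 = 6(Δ_0 - g'(0)) = 30 and h_2·m_2 + 2h_2·m_3 = 6(g'(3) - Δ_2) = -18.
Solving: m_0 = 118/5, m_1 = -86/5, m_2 = 46/5, m_3 = -68/5.
On [0, 1], with g_0(t) = a_0 + b_0·t + c_0·t² + d_0·t³: c_0 = m_0/2 = 59/5, d_0 = (m_1 - m_0)/(6h_0) = -34/5, b_0 = Δ_0 - h_0(2m_0 + m_1)/6 = 2.

-6.8000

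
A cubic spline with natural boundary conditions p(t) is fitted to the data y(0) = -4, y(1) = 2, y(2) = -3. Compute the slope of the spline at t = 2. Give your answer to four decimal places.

Put M_i = p'' at the i-th knot. Here h = (1, 1) and Δ = (6, -5), so the interior equations h_(i-1)·M_(i-1) + 2(h_(i-1)+h_i)·M_i + h_i·M_(i+1) = 6(Δ_i − Δ_(i-1)) read
  1·M_0 + 4·M_1 + 1·M_2 = 6(Δ_1 - Δ_0) = -66
Natural end conditions: M_0 = M_2 = 0.
Hence M_0 = 0, M_1 = -33/2, M_2 = 0.
On [1, 2], p'(t) = b_1 + 2c_1·(t - 1) + 3d_1·(t - 1)² with b_1 = Δ_1 - h_1(2M_1 + M_2)/6 = 1/2, c_1 = M_1/2 = -33/4, d_1 = (M_2 - M_1)/(6h_1) = 11/4. So p'(2) = -31/4.

-7.7500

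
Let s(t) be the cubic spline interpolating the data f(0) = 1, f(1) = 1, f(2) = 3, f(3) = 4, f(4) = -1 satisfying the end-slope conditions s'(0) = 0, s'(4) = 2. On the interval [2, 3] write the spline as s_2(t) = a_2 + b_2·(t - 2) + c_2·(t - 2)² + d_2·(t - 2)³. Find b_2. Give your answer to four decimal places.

Write M_i for s''(x_i). With h_i = 1, 1, 1, 1 and divided differences Δ_i = 0, 2, 1, -5, the continuity of s' gives the tridiagonal system
  1·M_0 + 4·M_1 + 1·M_2 = 6(Δ_1 - Δ_0) = 12
  1·M_1 + 4·M_2 + 1·M_3 = 6(Δ_2 - Δ_1) = -6
  1·M_2 + 4·M_3 + 1·M_4 = 6(Δ_3 - Δ_2) = -36
Clamped end conditions give two more equations: 2h_0·M_0 + h_0·M_1 = 6(Δ_0 - s'(0)) = 0 and h_3·M_3 + 2h_3·M_4 = 6(s'(4) - Δ_3) = 42.
Solving: M_0 = -10/7, M_1 = 20/7, M_2 = 2, M_3 = -118/7, M_4 = 206/7.
On [2, 3], with s_2(t) = a_2 + b_2·(t - 2) + c_2·(t - 2)² + d_2·(t - 2)³: c_2 = M_2/2 = 1, d_2 = (M_3 - M_2)/(6h_2) = -22/7, b_2 = Δ_2 - h_2(2M_2 + M_3)/6 = 22/7.

3.1429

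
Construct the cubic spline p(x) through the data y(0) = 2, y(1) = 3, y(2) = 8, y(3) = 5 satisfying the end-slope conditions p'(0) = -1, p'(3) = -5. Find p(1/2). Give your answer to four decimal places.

With M_i denoting the second derivative at x_i, h_i = 1, 1, 1, and Δ_i = (y_(i+1) − y_i)/h_i = 1, 5, -3:
  1·M_0 + 4·M_1 + 1·M_2 = 6(Δ_1 - Δ_0) = 24
  1·M_1 + 4·M_2 + 1·M_3 = 6(Δ_2 - Δ_1) = -48
Clamped end conditions give two more equations: 2h_0·M_0 + h_0·M_1 = 6(Δ_0 - p'(0)) = 12 and h_2·M_2 + 2h_2·M_3 = 6(p'(3) - Δ_2) = -12.
Solving: M_0 = 4/3, M_1 = 28/3, M_2 = -44/3, M_3 = 4/3.
On [0, 1], p(x) = 2 - 1·x + 2/3·x² + 4/3·x³.
With x = 1/2: p(1/2) = 11/6.

1.8333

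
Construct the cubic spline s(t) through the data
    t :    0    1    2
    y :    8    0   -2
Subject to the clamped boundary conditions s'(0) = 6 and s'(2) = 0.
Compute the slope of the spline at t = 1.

With σ_i denoting the second derivative at x_i, h_i = 1, 1, and Δ_i = (y_(i+1) − y_i)/h_i = -8, -2:
  1·σ_0 + 4·σ_1 + 1·σ_2 = 6(Δ_1 - Δ_0) = 36
Clamped end conditions give two more equations: 2h_0·σ_0 + h_0·σ_1 = 6(Δ_0 - s'(0)) = -84 and h_1·σ_1 + 2h_1·σ_2 = 6(s'(2) - Δ_1) = 12.
Hence σ_0 = -54, σ_1 = 24, σ_2 = -6.
On [1, 2], s'(t) = b_1 + 2c_1·(t - 1) + 3d_1·(t - 1)² with b_1 = Δ_1 - h_1(2σ_1 + σ_2)/6 = -9, c_1 = σ_1/2 = 12, d_1 = (σ_2 - σ_1)/(6h_1) = -5. So s'(1) = -9.

-9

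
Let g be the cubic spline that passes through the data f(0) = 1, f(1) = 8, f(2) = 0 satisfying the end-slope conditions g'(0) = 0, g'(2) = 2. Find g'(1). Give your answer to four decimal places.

Put M_i = g'' at the i-th knot. Here h = (1, 1) and Δ = (7, -8), so the interior equations h_(i-1)·M_(i-1) + 2(h_(i-1)+h_i)·M_i + h_i·M_(i+1) = 6(Δ_i − Δ_(i-1)) read
  1·M_0 + 4·M_1 + 1·M_2 = 6(Δ_1 - Δ_0) = -90
Clamped end conditions give two more equations: 2h_0·M_0 + h_0·M_1 = 6(Δ_0 - g'(0)) = 42 and h_1·M_1 + 2h_1·M_2 = 6(g'(2) - Δ_1) = 60.
Hence M_0 = 89/2, M_1 = -47, M_2 = 107/2.
On [1, 2], g'(x) = b_1 + 2c_1·(x - 1) + 3d_1·(x - 1)² with b_1 = Δ_1 - h_1(2M_1 + M_2)/6 = -5/4, c_1 = M_1/2 = -47/2, d_1 = (M_2 - M_1)/(6h_1) = 67/4. So g'(1) = -5/4.

-1.2500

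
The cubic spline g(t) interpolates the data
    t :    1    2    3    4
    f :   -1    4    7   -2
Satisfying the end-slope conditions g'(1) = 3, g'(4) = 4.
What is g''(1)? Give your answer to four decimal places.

3.8667

Put M_i = g'' at the i-th knot. Here h = (1, 1, 1) and Δ = (5, 3, -9), so the interior equations h_(i-1)·M_(i-1) + 2(h_(i-1)+h_i)·M_i + h_i·M_(i+1) = 6(Δ_i − Δ_(i-1)) read
  1·M_0 + 4·M_1 + 1·M_2 = 6(Δ_1 - Δ_0) = -12
  1·M_1 + 4·M_2 + 1·M_3 = 6(Δ_2 - Δ_1) = -72
Clamped end conditions give two more equations: 2h_0·M_0 + h_0·M_1 = 6(Δ_0 - g'(1)) = 12 and h_2·M_2 + 2h_2·M_3 = 6(g'(4) - Δ_2) = 78.
Forward elimination and back-substitution give M_0 = 58/15, M_1 = 64/15, M_2 = -494/15, M_3 = 832/15.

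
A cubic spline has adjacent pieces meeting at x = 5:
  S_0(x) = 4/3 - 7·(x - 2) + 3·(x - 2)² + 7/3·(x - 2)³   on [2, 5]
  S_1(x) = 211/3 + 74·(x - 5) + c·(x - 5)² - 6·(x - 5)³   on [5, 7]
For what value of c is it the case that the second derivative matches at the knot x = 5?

24

S_0''(x) = 6 + 14·(x - 2), so S_0''(5) = 48. On the right, S_1''(5) = 2c, so c = 24.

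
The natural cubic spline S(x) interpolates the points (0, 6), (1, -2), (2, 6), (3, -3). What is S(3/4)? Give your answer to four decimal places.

Let σ_i = S''(x_i). Step sizes h_i = 1, 1, 1; slopes of the chords Δ_i = (y_(i+1) - y_i)/h_i = -8, 8, -9.
  1·σ_0 + 4·σ_1 + 1·σ_2 = 6(Δ_1 - Δ_0) = 96
  1·σ_1 + 4·σ_2 + 1·σ_3 = 6(Δ_2 - Δ_1) = -102
Natural end conditions: σ_0 = σ_3 = 0.
Hence σ_0 = 0, σ_1 = 162/5, σ_2 = -168/5, σ_3 = 0.
On [0, 1], S(x) = 6 - 67/5·x + 0·x² + 27/5·x³.
With x = 3/4: S(3/4) = -567/320.

-1.7719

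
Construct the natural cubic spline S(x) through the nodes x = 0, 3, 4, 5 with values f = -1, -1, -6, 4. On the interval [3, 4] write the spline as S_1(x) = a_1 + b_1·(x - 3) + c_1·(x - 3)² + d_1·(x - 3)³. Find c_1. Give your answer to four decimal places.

Put M_i = S'' at the i-th knot. Here h = (3, 1, 1) and Δ = (0, -5, 10), so the interior equations h_(i-1)·M_(i-1) + 2(h_(i-1)+h_i)·M_i + h_i·M_(i+1) = 6(Δ_i − Δ_(i-1)) read
  3·M_0 + 8·M_1 + 1·M_2 = 6(Δ_1 - Δ_0) = -30
  1·M_1 + 4·M_2 + 1·M_3 = 6(Δ_2 - Δ_1) = 90
Natural end conditions: M_0 = M_3 = 0.
Forward elimination and back-substitution give M_0 = 0, M_1 = -210/31, M_2 = 750/31, M_3 = 0.
On [3, 4], with S_1(x) = a_1 + b_1·(x - 3) + c_1·(x - 3)² + d_1·(x - 3)³: c_1 = M_1/2 = -105/31, d_1 = (M_2 - M_1)/(6h_1) = 160/31, b_1 = Δ_1 - h_1(2M_1 + M_2)/6 = -210/31.

-3.3871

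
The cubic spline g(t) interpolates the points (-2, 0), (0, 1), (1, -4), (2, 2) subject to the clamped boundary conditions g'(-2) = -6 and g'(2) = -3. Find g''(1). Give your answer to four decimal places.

Let M_i = g''(x_i). Step sizes h_i = 2, 1, 1; slopes of the chords Δ_i = (y_(i+1) - y_i)/h_i = 1/2, -5, 6.
  2·M_0 + 6·M_1 + 1·M_2 = 6(Δ_1 - Δ_0) = -33
  1·M_1 + 4·M_2 + 1·M_3 = 6(Δ_2 - Δ_1) = 66
Clamped end conditions give two more equations: 2h_0·M_0 + h_0·M_1 = 6(Δ_0 - g'(-2)) = 39 and h_2·M_2 + 2h_2·M_3 = 6(g'(2) - Δ_2) = -54.
Solving: M_0 = 399/22, M_1 = -369/22, M_2 = 345/11, M_3 = -939/22.

31.3636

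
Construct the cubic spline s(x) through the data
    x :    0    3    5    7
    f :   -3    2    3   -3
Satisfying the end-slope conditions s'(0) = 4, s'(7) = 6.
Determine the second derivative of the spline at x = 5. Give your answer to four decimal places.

-7.3514

Let M_i = s''(x_i). Step sizes h_i = 3, 2, 2; slopes of the chords Δ_i = (y_(i+1) - y_i)/h_i = 5/3, 1/2, -3.
  3·M_0 + 10·M_1 + 2·M_2 = 6(Δ_1 - Δ_0) = -7
  2·M_1 + 8·M_2 + 2·M_3 = 6(Δ_2 - Δ_1) = -21
Clamped end conditions give two more equations: 2h_0·M_0 + h_0·M_1 = 6(Δ_0 - s'(0)) = -14 and h_2·M_2 + 2h_2·M_3 = 6(s'(7) - Δ_2) = 54.
Solving the tridiagonal system: M_0 = -355/111, M_1 = 64/37, M_2 = -272/37, M_3 = 1271/74.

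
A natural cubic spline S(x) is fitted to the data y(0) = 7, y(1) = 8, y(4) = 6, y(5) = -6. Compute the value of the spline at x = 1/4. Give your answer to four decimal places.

Write m_i for S''(x_i). With h_i = 1, 3, 1 and divided differences Δ_i = 1, -2/3, -12, the continuity of S' gives the tridiagonal system
  1·m_0 + 8·m_1 + 3·m_2 = 6(Δ_1 - Δ_0) = -10
  3·m_1 + 8·m_2 + 1·m_3 = 6(Δ_2 - Δ_1) = -68
Natural end conditions: m_0 = m_3 = 0.
Forward elimination and back-substitution give m_0 = 0, m_1 = 124/55, m_2 = -514/55, m_3 = 0.
On [0, 1], S(x) = 7 + 103/165·x + 0·x² + 62/165·x³.
With x = 1/4: S(1/4) = 2521/352.

7.1619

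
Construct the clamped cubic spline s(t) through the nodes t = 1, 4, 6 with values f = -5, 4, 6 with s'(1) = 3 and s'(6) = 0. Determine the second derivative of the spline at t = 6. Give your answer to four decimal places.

Put σ_i = s'' at the i-th knot. Here h = (3, 2) and Δ = (3, 1), so the interior equations h_(i-1)·σ_(i-1) + 2(h_(i-1)+h_i)·σ_i + h_i·σ_(i+1) = 6(Δ_i − Δ_(i-1)) read
  3·σ_0 + 10·σ_1 + 2·σ_2 = 6(Δ_1 - Δ_0) = -12
Clamped end conditions give two more equations: 2h_0·σ_0 + h_0·σ_1 = 6(Δ_0 - s'(1)) = 0 and h_1·σ_1 + 2h_1·σ_2 = 6(s'(6) - Δ_1) = -6.
Solving: σ_0 = 3/5, σ_1 = -6/5, σ_2 = -9/10.

-0.9000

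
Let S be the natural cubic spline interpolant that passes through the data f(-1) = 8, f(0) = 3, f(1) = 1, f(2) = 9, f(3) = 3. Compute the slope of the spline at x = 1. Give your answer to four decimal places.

5.1250

Put M_i = S'' at the i-th knot. Here h = (1, 1, 1, 1) and Δ = (-5, -2, 8, -6), so the interior equations h_(i-1)·M_(i-1) + 2(h_(i-1)+h_i)·M_i + h_i·M_(i+1) = 6(Δ_i − Δ_(i-1)) read
  1·M_0 + 4·M_1 + 1·M_2 = 6(Δ_1 - Δ_0) = 18
  1·M_1 + 4·M_2 + 1·M_3 = 6(Δ_2 - Δ_1) = 60
  1·M_2 + 4·M_3 + 1·M_4 = 6(Δ_3 - Δ_2) = -84
Natural end conditions: M_0 = M_4 = 0.
Solving the tridiagonal system: M_0 = 0, M_1 = -27/28, M_2 = 153/7, M_3 = -741/28, M_4 = 0.
On [1, 2], S'(x) = b_2 + 2c_2·(x - 1) + 3d_2·(x - 1)² with b_2 = Δ_2 - h_2(2M_2 + M_3)/6 = 41/8, c_2 = M_2/2 = 153/14, d_2 = (M_3 - M_2)/(6h_2) = -451/56. So S'(1) = 41/8.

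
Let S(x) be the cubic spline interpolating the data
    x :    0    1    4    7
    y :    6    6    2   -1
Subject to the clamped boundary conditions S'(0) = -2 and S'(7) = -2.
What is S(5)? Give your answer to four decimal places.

1.0645

Put σ_i = S'' at the i-th knot. Here h = (1, 3, 3) and Δ = (0, -4/3, -1), so the interior equations h_(i-1)·σ_(i-1) + 2(h_(i-1)+h_i)·σ_i + h_i·σ_(i+1) = 6(Δ_i − Δ_(i-1)) read
  1·σ_0 + 8·σ_1 + 3·σ_2 = 6(Δ_1 - Δ_0) = -8
  3·σ_1 + 12·σ_2 + 3·σ_3 = 6(Δ_2 - Δ_1) = 2
Clamped end conditions give two more equations: 2h_0·σ_0 + h_0·σ_1 = 6(Δ_0 - S'(0)) = 12 and h_2·σ_2 + 2h_2·σ_3 = 6(S'(7) - Δ_2) = -6.
Solving: σ_0 = 222/31, σ_1 = -72/31, σ_2 = 106/93, σ_3 = -146/93.
On [4, 7], S(x) = 2 - 42/31·(x - 4) + 53/93·(x - 4)² - 14/93·(x - 4)³.
With (x - 4) = 1: S(5) = 33/31.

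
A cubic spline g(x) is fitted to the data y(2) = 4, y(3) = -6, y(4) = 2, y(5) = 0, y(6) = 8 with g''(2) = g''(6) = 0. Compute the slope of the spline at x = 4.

With M_i denoting the second derivative at x_i, h_i = 1, 1, 1, 1, and Δ_i = (y_(i+1) − y_i)/h_i = -10, 8, -2, 8:
  1·M_0 + 4·M_1 + 1·M_2 = 6(Δ_1 - Δ_0) = 108
  1·M_1 + 4·M_2 + 1·M_3 = 6(Δ_2 - Δ_1) = -60
  1·M_2 + 4·M_3 + 1·M_4 = 6(Δ_3 - Δ_2) = 60
Natural end conditions: M_0 = M_4 = 0.
Hence M_0 = 0, M_1 = 240/7, M_2 = -204/7, M_3 = 156/7, M_4 = 0.
On [4, 5], g'(x) = b_2 + 2c_2·(x - 4) + 3d_2·(x - 4)² with b_2 = Δ_2 - h_2(2M_2 + M_3)/6 = 4, c_2 = M_2/2 = -102/7, d_2 = (M_3 - M_2)/(6h_2) = 60/7. So g'(4) = 4.

4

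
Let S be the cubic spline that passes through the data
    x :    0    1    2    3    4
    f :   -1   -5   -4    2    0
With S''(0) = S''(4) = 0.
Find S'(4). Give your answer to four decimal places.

Write σ_i for S''(x_i). With h_i = 1, 1, 1, 1 and divided differences Δ_i = -4, 1, 6, -2, the continuity of S' gives the tridiagonal system
  1·σ_0 + 4·σ_1 + 1·σ_2 = 6(Δ_1 - Δ_0) = 30
  1·σ_1 + 4·σ_2 + 1·σ_3 = 6(Δ_2 - Δ_1) = 30
  1·σ_2 + 4·σ_3 + 1·σ_4 = 6(Δ_3 - Δ_2) = -48
Natural end conditions: σ_0 = σ_4 = 0.
Hence σ_0 = 0, σ_1 = 141/28, σ_2 = 69/7, σ_3 = -405/28, σ_4 = 0.
On [3, 4], S'(x) = b_3 + 2c_3·(x - 3) + 3d_3·(x - 3)² with b_3 = Δ_3 - h_3(2σ_3 + σ_4)/6 = 79/28, c_3 = σ_3/2 = -405/56, d_3 = (σ_4 - σ_3)/(6h_3) = 135/56. So S'(4) = -247/56.

-4.4107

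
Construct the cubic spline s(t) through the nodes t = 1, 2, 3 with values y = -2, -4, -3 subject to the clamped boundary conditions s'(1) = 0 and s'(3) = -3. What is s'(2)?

0

Put m_i = s'' at the i-th knot. Here h = (1, 1) and Δ = (-2, 1), so the interior equations h_(i-1)·m_(i-1) + 2(h_(i-1)+h_i)·m_i + h_i·m_(i+1) = 6(Δ_i − Δ_(i-1)) read
  1·m_0 + 4·m_1 + 1·m_2 = 6(Δ_1 - Δ_0) = 18
Clamped end conditions give two more equations: 2h_0·m_0 + h_0·m_1 = 6(Δ_0 - s'(1)) = -12 and h_1·m_1 + 2h_1·m_2 = 6(s'(3) - Δ_1) = -24.
Solving the tridiagonal system: m_0 = -12, m_1 = 12, m_2 = -18.
On [2, 3], s'(t) = b_1 + 2c_1·(t - 2) + 3d_1·(t - 2)² with b_1 = Δ_1 - h_1(2m_1 + m_2)/6 = 0, c_1 = m_1/2 = 6, d_1 = (m_2 - m_1)/(6h_1) = -5. So s'(2) = 0.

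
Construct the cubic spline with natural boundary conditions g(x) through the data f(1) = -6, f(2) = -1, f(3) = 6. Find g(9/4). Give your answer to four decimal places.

Write σ_i for g''(x_i). With h_i = 1, 1 and divided differences Δ_i = 5, 7, the continuity of g' gives the tridiagonal system
  1·σ_0 + 4·σ_1 + 1·σ_2 = 6(Δ_1 - Δ_0) = 12
Natural end conditions: σ_0 = σ_2 = 0.
Forward elimination and back-substitution give σ_0 = 0, σ_1 = 3, σ_2 = 0.
On [2, 3], g(x) = -1 + 6·(x - 2) + 3/2·(x - 2)² - 1/2·(x - 2)³.
With (x - 2) = 1/4: g(9/4) = 75/128.

0.5859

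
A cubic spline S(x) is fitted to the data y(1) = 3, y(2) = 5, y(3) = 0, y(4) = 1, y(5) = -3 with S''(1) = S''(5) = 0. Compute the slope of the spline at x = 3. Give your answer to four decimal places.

Write σ_i for S''(x_i). With h_i = 1, 1, 1, 1 and divided differences Δ_i = 2, -5, 1, -4, the continuity of S' gives the tridiagonal system
  1·σ_0 + 4·σ_1 + 1·σ_2 = 6(Δ_1 - Δ_0) = -42
  1·σ_1 + 4·σ_2 + 1·σ_3 = 6(Δ_2 - Δ_1) = 36
  1·σ_2 + 4·σ_3 + 1·σ_4 = 6(Δ_3 - Δ_2) = -30
Natural end conditions: σ_0 = σ_4 = 0.
Hence σ_0 = 0, σ_1 = -201/14, σ_2 = 108/7, σ_3 = -159/14, σ_4 = 0.
On [3, 4], S'(x) = b_2 + 2c_2·(x - 3) + 3d_2·(x - 3)² with b_2 = Δ_2 - h_2(2σ_2 + σ_3)/6 = -9/4, c_2 = σ_2/2 = 54/7, d_2 = (σ_3 - σ_2)/(6h_2) = -125/28. So S'(3) = -9/4.

-2.2500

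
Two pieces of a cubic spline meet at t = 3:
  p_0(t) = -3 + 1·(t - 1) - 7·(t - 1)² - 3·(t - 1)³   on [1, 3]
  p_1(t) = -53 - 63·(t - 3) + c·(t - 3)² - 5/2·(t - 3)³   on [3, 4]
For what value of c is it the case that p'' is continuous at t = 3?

-25

p_0''(t) = -14 - 18·(t - 1), so p_0''(3) = -50. On the right, p_1''(3) = 2c, so c = -25.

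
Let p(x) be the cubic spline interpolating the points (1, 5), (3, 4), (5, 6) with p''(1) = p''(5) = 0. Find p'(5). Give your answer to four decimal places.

Let M_i = p''(x_i). Step sizes h_i = 2, 2; slopes of the chords Δ_i = (y_(i+1) - y_i)/h_i = -1/2, 1.
  2·M_0 + 8·M_1 + 2·M_2 = 6(Δ_1 - Δ_0) = 9
Natural end conditions: M_0 = M_2 = 0.
Hence M_0 = 0, M_1 = 9/8, M_2 = 0.
On [3, 5], p'(x) = b_1 + 2c_1·(x - 3) + 3d_1·(x - 3)² with b_1 = Δ_1 - h_1(2M_1 + M_2)/6 = 1/4, c_1 = M_1/2 = 9/16, d_1 = (M_2 - M_1)/(6h_1) = -3/32. So p'(5) = 11/8.

1.3750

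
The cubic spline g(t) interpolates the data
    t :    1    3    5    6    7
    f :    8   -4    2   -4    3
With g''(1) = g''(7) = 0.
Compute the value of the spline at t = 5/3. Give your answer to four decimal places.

1.8483

Put m_i = g'' at the i-th knot. Here h = (2, 2, 1, 1) and Δ = (-6, 3, -6, 7), so the interior equations h_(i-1)·m_(i-1) + 2(h_(i-1)+h_i)·m_i + h_i·m_(i+1) = 6(Δ_i − Δ_(i-1)) read
  2·m_0 + 8·m_1 + 2·m_2 = 6(Δ_1 - Δ_0) = 54
  2·m_1 + 6·m_2 + 1·m_3 = 6(Δ_2 - Δ_1) = -54
  1·m_2 + 4·m_3 + 1·m_4 = 6(Δ_3 - Δ_2) = 78
Natural end conditions: m_0 = m_4 = 0.
Solving: m_0 = 0, m_1 = 305/28, m_2 = -116/7, m_3 = 331/14, m_4 = 0.
On [1, 3], g(t) = 8 - 809/84·(t - 1) + 0·(t - 1)² + 305/336·(t - 1)³.
With (t - 1) = 2/3: g(5/3) = 1048/567.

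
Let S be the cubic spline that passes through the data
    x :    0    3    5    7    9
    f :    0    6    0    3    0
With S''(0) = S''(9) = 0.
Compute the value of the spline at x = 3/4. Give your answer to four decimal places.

Put m_i = S'' at the i-th knot. Here h = (3, 2, 2, 2) and Δ = (2, -3, 3/2, -3/2), so the interior equations h_(i-1)·m_(i-1) + 2(h_(i-1)+h_i)·m_i + h_i·m_(i+1) = 6(Δ_i − Δ_(i-1)) read
  3·m_0 + 10·m_1 + 2·m_2 = 6(Δ_1 - Δ_0) = -30
  2·m_1 + 8·m_2 + 2·m_3 = 6(Δ_2 - Δ_1) = 27
  2·m_2 + 8·m_3 + 2·m_4 = 6(Δ_3 - Δ_2) = -18
Natural end conditions: m_0 = m_4 = 0.
Forward elimination and back-substitution give m_0 = 0, m_1 = -288/71, m_2 = 375/71, m_3 = -507/142, m_4 = 0.
On [0, 3], S(x) = 0 + 286/71·x + 0·x² - 16/71·x³.
With x = 3/4: S(3/4) = 831/284.

2.9261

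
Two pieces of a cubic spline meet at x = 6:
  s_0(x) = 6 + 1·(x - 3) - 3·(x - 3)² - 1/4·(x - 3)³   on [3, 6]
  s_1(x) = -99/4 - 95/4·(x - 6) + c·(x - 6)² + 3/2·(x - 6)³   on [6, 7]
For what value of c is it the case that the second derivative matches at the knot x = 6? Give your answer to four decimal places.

s_0''(x) = -6 - 3/2·(x - 3), so s_0''(6) = -21/2. On the right, s_1''(6) = 2c, so c = -21/4.

-5.2500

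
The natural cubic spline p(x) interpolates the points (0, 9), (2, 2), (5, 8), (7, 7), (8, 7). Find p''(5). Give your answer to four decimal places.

Put M_i = p'' at the i-th knot. Here h = (2, 3, 2, 1) and Δ = (-7/2, 2, -1/2, 0), so the interior equations h_(i-1)·M_(i-1) + 2(h_(i-1)+h_i)·M_i + h_i·M_(i+1) = 6(Δ_i − Δ_(i-1)) read
  2·M_0 + 10·M_1 + 3·M_2 = 6(Δ_1 - Δ_0) = 33
  3·M_1 + 10·M_2 + 2·M_3 = 6(Δ_2 - Δ_1) = -15
  2·M_2 + 6·M_3 + 1·M_4 = 6(Δ_3 - Δ_2) = 3
Natural end conditions: M_0 = M_4 = 0.
Hence M_0 = 0, M_1 = 1068/253, M_2 = -777/253, M_3 = 771/506, M_4 = 0.

-3.0711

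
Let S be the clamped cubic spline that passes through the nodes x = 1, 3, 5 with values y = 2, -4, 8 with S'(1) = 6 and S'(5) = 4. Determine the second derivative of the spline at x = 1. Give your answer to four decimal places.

With σ_i denoting the second derivative at x_i, h_i = 2, 2, and Δ_i = (y_(i+1) − y_i)/h_i = -3, 6:
  2·σ_0 + 8·σ_1 + 2·σ_2 = 6(Δ_1 - Δ_0) = 54
Clamped end conditions give two more equations: 2h_0·σ_0 + h_0·σ_1 = 6(Δ_0 - S'(1)) = -54 and h_1·σ_1 + 2h_1·σ_2 = 6(S'(5) - Δ_1) = -12.
Solving: σ_0 = -83/4, σ_1 = 29/2, σ_2 = -41/4.

-20.7500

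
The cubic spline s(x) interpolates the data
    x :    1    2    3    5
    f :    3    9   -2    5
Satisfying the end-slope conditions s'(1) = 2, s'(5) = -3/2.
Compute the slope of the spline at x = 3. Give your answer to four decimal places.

With M_i denoting the second derivative at x_i, h_i = 1, 1, 2, and Δ_i = (y_(i+1) − y_i)/h_i = 6, -11, 7/2:
  1·M_0 + 4·M_1 + 1·M_2 = 6(Δ_1 - Δ_0) = -102
  1·M_1 + 6·M_2 + 2·M_3 = 6(Δ_2 - Δ_1) = 87
Clamped end conditions give two more equations: 2h_0·M_0 + h_0·M_1 = 6(Δ_0 - s'(1)) = 24 and h_2·M_2 + 2h_2·M_3 = 6(s'(5) - Δ_2) = -30.
Hence M_0 = 356/11, M_1 = -448/11, M_2 = 314/11, M_3 = -479/22.
On [3, 5], s'(x) = b_2 + 2c_2·(x - 3) + 3d_2·(x - 3)² with b_2 = Δ_2 - h_2(2M_2 + M_3)/6 = -91/11, c_2 = M_2/2 = 157/11, d_2 = (M_3 - M_2)/(6h_2) = -369/88. So s'(3) = -91/11.

-8.2727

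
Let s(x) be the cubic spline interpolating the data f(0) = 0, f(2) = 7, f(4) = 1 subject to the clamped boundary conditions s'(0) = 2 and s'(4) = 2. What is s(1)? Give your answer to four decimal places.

4.1563

Write σ_i for s''(x_i). With h_i = 2, 2 and divided differences Δ_i = 7/2, -3, the continuity of s' gives the tridiagonal system
  2·σ_0 + 8·σ_1 + 2·σ_2 = 6(Δ_1 - Δ_0) = -39
Clamped end conditions give two more equations: 2h_0·σ_0 + h_0·σ_1 = 6(Δ_0 - s'(0)) = 9 and h_1·σ_1 + 2h_1·σ_2 = 6(s'(4) - Δ_1) = 30.
Forward elimination and back-substitution give σ_0 = 57/8, σ_1 = -39/4, σ_2 = 99/8.
On [0, 2], s(x) = 0 + 2·x + 57/16·x² - 45/32·x³.
With x = 1: s(1) = 133/32.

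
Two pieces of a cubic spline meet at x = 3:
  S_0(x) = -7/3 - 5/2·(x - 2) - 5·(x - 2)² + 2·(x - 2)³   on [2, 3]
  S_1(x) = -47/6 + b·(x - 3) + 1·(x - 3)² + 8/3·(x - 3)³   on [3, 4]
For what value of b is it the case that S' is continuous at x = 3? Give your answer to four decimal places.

S_0'(x) = -5/2 - 10·(x - 2) + 6·(x - 2)², so S_0'(3) = -13/2. On the right, S_1'(3) = b, so b = -13/2.

-6.5000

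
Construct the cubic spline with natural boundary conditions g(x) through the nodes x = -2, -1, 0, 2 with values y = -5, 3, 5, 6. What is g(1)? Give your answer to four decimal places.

5.5000

Put M_i = g'' at the i-th knot. Here h = (1, 1, 2) and Δ = (8, 2, 1/2), so the interior equations h_(i-1)·M_(i-1) + 2(h_(i-1)+h_i)·M_i + h_i·M_(i+1) = 6(Δ_i − Δ_(i-1)) read
  1·M_0 + 4·M_1 + 1·M_2 = 6(Δ_1 - Δ_0) = -36
  1·M_1 + 6·M_2 + 2·M_3 = 6(Δ_2 - Δ_1) = -9
Natural end conditions: M_0 = M_3 = 0.
Forward elimination and back-substitution give M_0 = 0, M_1 = -9, M_2 = 0, M_3 = 0.
On [0, 2], g(x) = 5 + 1/2·x + 0·x² + 0·x³.
With x = 1: g(1) = 11/2.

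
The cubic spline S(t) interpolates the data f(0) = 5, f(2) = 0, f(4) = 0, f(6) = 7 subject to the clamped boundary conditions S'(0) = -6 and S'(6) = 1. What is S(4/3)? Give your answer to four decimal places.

Write M_i for S''(x_i). With h_i = 2, 2, 2 and divided differences Δ_i = -5/2, 0, 7/2, the continuity of S' gives the tridiagonal system
  2·M_0 + 8·M_1 + 2·M_2 = 6(Δ_1 - Δ_0) = 15
  2·M_1 + 8·M_2 + 2·M_3 = 6(Δ_2 - Δ_1) = 21
Clamped end conditions give two more equations: 2h_0·M_0 + h_0·M_1 = 6(Δ_0 - S'(0)) = 21 and h_2·M_2 + 2h_2·M_3 = 6(S'(6) - Δ_2) = -15.
Solving the tridiagonal system: M_0 = 83/15, M_1 = -17/30, M_2 = 127/30, M_3 = -88/15.
On [0, 2], S(t) = 5 - 6·t + 83/30·t² - 61/120·t³.
With t = 4/3: S(4/3) = 289/405.

0.7136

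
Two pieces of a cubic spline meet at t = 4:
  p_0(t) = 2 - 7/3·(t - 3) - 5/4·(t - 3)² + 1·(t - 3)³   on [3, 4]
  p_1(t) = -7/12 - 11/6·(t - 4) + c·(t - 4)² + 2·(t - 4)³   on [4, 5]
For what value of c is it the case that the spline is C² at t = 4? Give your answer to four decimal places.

1.7500

p_0''(t) = -5/2 + 6·(t - 3), so p_0''(4) = 7/2. On the right, p_1''(4) = 2c, so c = 7/4.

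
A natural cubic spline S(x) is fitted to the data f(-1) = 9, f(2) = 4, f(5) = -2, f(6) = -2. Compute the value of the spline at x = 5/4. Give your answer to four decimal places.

With M_i denoting the second derivative at x_i, h_i = 3, 3, 1, and Δ_i = (y_(i+1) − y_i)/h_i = -5/3, -2, 0:
  3·M_0 + 12·M_1 + 3·M_2 = 6(Δ_1 - Δ_0) = -2
  3·M_1 + 8·M_2 + 1·M_3 = 6(Δ_2 - Δ_1) = 12
Natural end conditions: M_0 = M_3 = 0.
Hence M_0 = 0, M_1 = -52/87, M_2 = 50/29, M_3 = 0.
On [-1, 2], S(x) = 9 - 119/87·(x + 1) + 0·(x + 1)² - 26/783·(x + 1)³.
With (x + 1) = 9/4: S(5/4) = 5145/928.

5.5442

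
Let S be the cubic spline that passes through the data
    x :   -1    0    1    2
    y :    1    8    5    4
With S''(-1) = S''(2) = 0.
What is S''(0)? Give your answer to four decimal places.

Let σ_i = S''(x_i). Step sizes h_i = 1, 1, 1; slopes of the chords Δ_i = (y_(i+1) - y_i)/h_i = 7, -3, -1.
  1·σ_0 + 4·σ_1 + 1·σ_2 = 6(Δ_1 - Δ_0) = -60
  1·σ_1 + 4·σ_2 + 1·σ_3 = 6(Δ_2 - Δ_1) = 12
Natural end conditions: σ_0 = σ_3 = 0.
Solving the tridiagonal system: σ_0 = 0, σ_1 = -84/5, σ_2 = 36/5, σ_3 = 0.

-16.8000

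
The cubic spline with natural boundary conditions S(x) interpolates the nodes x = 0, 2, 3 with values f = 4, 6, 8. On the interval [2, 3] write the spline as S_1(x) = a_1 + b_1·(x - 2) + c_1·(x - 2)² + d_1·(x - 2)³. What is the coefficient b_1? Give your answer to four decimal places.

With M_i denoting the second derivative at x_i, h_i = 2, 1, and Δ_i = (y_(i+1) − y_i)/h_i = 1, 2:
  2·M_0 + 6·M_1 + 1·M_2 = 6(Δ_1 - Δ_0) = 6
Natural end conditions: M_0 = M_2 = 0.
Hence M_0 = 0, M_1 = 1, M_2 = 0.
On [2, 3], with S_1(x) = a_1 + b_1·(x - 2) + c_1·(x - 2)² + d_1·(x - 2)³: c_1 = M_1/2 = 1/2, d_1 = (M_2 - M_1)/(6h_1) = -1/6, b_1 = Δ_1 - h_1(2M_1 + M_2)/6 = 5/3.

1.6667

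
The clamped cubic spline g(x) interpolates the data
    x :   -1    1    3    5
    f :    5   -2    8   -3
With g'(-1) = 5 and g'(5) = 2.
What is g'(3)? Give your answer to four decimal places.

-0.9000

Let m_i = g''(x_i). Step sizes h_i = 2, 2, 2; slopes of the chords Δ_i = (y_(i+1) - y_i)/h_i = -7/2, 5, -11/2.
  2·m_0 + 8·m_1 + 2·m_2 = 6(Δ_1 - Δ_0) = 51
  2·m_1 + 8·m_2 + 2·m_3 = 6(Δ_2 - Δ_1) = -63
Clamped end conditions give two more equations: 2h_0·m_0 + h_0·m_1 = 6(Δ_0 - g'(-1)) = -51 and h_2·m_2 + 2h_2·m_3 = 6(g'(5) - Δ_2) = 45.
Solving: m_0 = -103/5, m_1 = 157/10, m_2 = -167/10, m_3 = 98/5.
On [3, 5], g'(x) = b_2 + 2c_2·(x - 3) + 3d_2·(x - 3)² with b_2 = Δ_2 - h_2(2m_2 + m_3)/6 = -9/10, c_2 = m_2/2 = -167/20, d_2 = (m_3 - m_2)/(6h_2) = 121/40. So g'(3) = -9/10.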